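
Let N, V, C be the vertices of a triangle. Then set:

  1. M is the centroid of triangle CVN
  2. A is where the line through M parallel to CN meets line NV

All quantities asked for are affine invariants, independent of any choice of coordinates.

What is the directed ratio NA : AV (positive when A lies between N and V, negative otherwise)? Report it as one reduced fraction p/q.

Assign N = (0, 0), V = (1, 0), C = (0, 1) — the answer is frame-independent, so this choice is without loss of generality.
1. M is the centroid of triangle CVN ⇒ M = (1/3, 1/3)
2. A is where the line through M parallel to CN meets line NV ⇒ A = (1/3, 0)
A = N + t·(V−N) with t = 1/3, so NA:AV = t:(1−t) = 1/3:2/3

NA:AV = 1/2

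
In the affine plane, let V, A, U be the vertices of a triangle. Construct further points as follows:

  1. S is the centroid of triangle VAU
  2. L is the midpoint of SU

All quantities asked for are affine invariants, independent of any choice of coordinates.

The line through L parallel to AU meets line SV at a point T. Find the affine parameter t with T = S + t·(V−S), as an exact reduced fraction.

Assign V = (0, 0), A = (1, 0), U = (0, 1) — the answer is frame-independent, so this choice is without loss of generality.
1. S is the centroid of triangle VAU ⇒ S = (1/3, 1/3)
2. L is the midpoint of SU ⇒ L = (1/6, 2/3)
through L parallel to AU: direction (-1, 1); meets SV at T = (5/12, 5/12)
T = S + t·(V−S) with t = -1/4

t = -1/4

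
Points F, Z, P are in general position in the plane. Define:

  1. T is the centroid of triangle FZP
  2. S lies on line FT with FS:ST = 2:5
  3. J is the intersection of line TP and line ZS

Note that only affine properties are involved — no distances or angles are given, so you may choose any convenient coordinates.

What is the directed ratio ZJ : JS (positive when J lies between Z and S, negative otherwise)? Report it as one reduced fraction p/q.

Set F = (0, 0), Z = (1, 0), P = (0, 1); any affine frame gives the same invariant.
1. T is the centroid of triangle FZP ⇒ T = (1/3, 1/3)
2. S lies on line FT with FS:ST = 2:5 ⇒ S = (2/21, 2/21)
3. J is the intersection of line TP and line ZS ⇒ J = (17/36, 1/18)
J = Z + t·(S−Z) with t = 7/12, so ZJ:JS = t:(1−t) = 7/12:5/12

ZJ:JS = 7/5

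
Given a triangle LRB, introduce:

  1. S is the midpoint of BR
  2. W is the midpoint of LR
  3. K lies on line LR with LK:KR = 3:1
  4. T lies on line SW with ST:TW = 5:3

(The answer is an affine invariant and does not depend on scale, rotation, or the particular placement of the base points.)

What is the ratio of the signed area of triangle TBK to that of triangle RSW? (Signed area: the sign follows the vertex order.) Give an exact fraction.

[TBK]:[RSW] = -7/16

Assign L = (0, 0), R = (1, 0), B = (0, 1) — the answer is frame-independent, so this choice is without loss of generality.
1. S is the midpoint of BR ⇒ S = (1/2, 1/2)
2. W is the midpoint of LR ⇒ W = (1/2, 0)
3. K lies on line LR with LK:KR = 3:1 ⇒ K = (3/4, 0)
4. T lies on line SW with ST:TW = 5:3 ⇒ T = (1/2, 3/16)
2·[TBK] = -7/64, 2·[RSW] = 1/4
[TBK]:[RSW] = -7/64:1/4 = -7/16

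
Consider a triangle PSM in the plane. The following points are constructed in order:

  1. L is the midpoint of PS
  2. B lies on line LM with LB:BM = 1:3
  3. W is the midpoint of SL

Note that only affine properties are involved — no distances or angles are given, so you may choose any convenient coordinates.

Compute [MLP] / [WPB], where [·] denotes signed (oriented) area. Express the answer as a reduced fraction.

Work in coordinates with P = (0, 0), S = (1, 0), M = (0, 1).
1. L is the midpoint of PS ⇒ L = (1/2, 0)
2. B lies on line LM with LB:BM = 1:3 ⇒ B = (3/8, 1/4)
3. W is the midpoint of SL ⇒ W = (3/4, 0)
2·[MLP] = -1/2, 2·[WPB] = -3/16
[MLP]:[WPB] = -1/2:-3/16 = 8/3

[MLP]:[WPB] = 8/3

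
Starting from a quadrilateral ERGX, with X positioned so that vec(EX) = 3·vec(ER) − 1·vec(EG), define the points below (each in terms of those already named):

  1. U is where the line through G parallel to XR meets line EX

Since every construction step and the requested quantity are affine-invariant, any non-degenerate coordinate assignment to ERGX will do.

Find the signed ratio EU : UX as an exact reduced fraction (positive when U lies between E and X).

Work in coordinates with E = (0, 0), R = (1, 0), G = (0, 1), X = (3, -1).
1. U is where the line through G parallel to XR meets line EX ⇒ U = (6, -2)
U = E + t·(X−E) with t = 2, so EU:UX = t:(1−t) = 2:-1

EU:UX = -2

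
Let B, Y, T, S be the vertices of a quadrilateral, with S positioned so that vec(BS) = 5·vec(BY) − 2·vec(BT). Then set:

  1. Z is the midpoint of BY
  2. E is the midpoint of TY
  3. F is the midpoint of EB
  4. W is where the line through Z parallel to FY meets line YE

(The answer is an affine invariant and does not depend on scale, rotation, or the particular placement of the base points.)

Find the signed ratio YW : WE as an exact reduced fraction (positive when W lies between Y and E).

Assign B = (0, 0), Y = (1, 0), T = (0, 1), S = (5, -2) — the answer is frame-independent, so this choice is without loss of generality.
1. Z is the midpoint of BY ⇒ Z = (1/2, 0)
2. E is the midpoint of TY ⇒ E = (1/2, 1/2)
3. F is the midpoint of EB ⇒ F = (1/4, 1/4)
4. W is where the line through Z parallel to FY meets line YE ⇒ W = (5/4, -1/4)
W = Y + t·(E−Y) with t = -1/2, so YW:WE = t:(1−t) = -1/2:3/2

YW:WE = -1/3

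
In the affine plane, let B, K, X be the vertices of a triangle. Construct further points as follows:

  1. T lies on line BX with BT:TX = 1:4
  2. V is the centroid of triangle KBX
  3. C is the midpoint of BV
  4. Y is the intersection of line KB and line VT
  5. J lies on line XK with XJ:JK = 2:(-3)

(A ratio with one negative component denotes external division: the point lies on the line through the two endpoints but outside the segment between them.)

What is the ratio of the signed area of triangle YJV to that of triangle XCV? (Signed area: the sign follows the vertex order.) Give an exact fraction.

[YJV]:[XCV] = -18

Work in coordinates with B = (0, 0), K = (1, 0), X = (0, 1).
1. T lies on line BX with BT:TX = 1:4 ⇒ T = (0, 1/5)
2. V is the centroid of triangle KBX ⇒ V = (1/3, 1/3)
3. C is the midpoint of BV ⇒ C = (1/6, 1/6)
4. Y is the intersection of line KB and line VT ⇒ Y = (-1/2, 0)
5. J lies on line XK with XJ:JK = 2:(-3) ⇒ J = (-2, 3)
2·[YJV] = -3, 2·[XCV] = 1/6
[YJV]:[XCV] = -3:1/6 = -18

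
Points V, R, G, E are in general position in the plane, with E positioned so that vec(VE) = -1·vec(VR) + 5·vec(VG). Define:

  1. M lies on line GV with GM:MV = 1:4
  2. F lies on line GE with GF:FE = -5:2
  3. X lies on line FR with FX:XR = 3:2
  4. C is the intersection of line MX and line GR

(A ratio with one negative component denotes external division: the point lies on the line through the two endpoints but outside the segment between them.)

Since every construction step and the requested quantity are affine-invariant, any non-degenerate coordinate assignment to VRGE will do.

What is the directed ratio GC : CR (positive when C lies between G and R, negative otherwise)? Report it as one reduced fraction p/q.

GC:CR = -1/166

Set V = (0, 0), R = (1, 0), G = (0, 1), E = (-1, 5); any affine frame gives the same invariant.
1. M lies on line GV with GM:MV = 1:4 ⇒ M = (0, 4/5)
2. F lies on line GE with GF:FE = -5:2 ⇒ F = (-5/3, 23/3)
3. X lies on line FR with FX:XR = 3:2 ⇒ X = (-1/15, 46/15)
4. C is the intersection of line MX and line GR ⇒ C = (-1/165, 166/165)
C = G + t·(R−G) with t = -1/165, so GC:CR = t:(1−t) = -1/165:166/165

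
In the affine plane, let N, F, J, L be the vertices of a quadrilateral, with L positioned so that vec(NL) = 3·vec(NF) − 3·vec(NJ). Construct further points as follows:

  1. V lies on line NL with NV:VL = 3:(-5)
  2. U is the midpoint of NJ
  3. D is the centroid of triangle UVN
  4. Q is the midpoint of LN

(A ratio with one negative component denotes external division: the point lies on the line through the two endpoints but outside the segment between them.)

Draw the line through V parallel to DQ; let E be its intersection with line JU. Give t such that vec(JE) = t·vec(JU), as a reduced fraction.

Choose coordinates N = (0, 0), F = (1, 0), J = (0, 1), L = (3, -3).
1. V lies on line NL with NV:VL = 3:(-5) ⇒ V = (-9/2, 9/2)
2. U is the midpoint of NJ ⇒ U = (0, 1/2)
3. D is the centroid of triangle UVN ⇒ D = (-3/2, 5/3)
4. Q is the midpoint of LN ⇒ Q = (3/2, -3/2)
through V parallel to DQ: direction (3, -19/6); meets JU at E = (0, -1/4)
E = J + t·(U−J) with t = 5/2

t = 5/2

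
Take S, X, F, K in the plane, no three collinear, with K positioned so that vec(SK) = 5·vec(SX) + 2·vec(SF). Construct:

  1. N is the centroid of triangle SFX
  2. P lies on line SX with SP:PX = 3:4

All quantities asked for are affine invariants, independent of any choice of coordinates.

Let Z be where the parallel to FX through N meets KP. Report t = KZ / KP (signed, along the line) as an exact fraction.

t = 133/138

Work in coordinates with S = (0, 0), X = (1, 0), F = (0, 1), K = (5, 2).
1. N is the centroid of triangle SFX ⇒ N = (1/3, 1/3)
2. P lies on line SX with SP:PX = 3:4 ⇒ P = (3/7, 0)
through N parallel to FX: direction (1, -1); meets KP at Z = (41/69, 5/69)
Z = K + t·(P−K) with t = 133/138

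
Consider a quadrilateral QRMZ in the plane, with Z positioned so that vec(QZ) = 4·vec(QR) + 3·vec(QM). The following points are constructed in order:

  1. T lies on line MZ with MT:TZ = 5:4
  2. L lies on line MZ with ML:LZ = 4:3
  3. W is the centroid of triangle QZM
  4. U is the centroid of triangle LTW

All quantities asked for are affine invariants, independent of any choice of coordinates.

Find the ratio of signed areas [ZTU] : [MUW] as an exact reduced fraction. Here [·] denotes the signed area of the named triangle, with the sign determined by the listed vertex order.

[ZTU]:[MUW] = -28/71

Choose coordinates Q = (0, 0), R = (1, 0), M = (0, 1), Z = (4, 3).
1. T lies on line MZ with MT:TZ = 5:4 ⇒ T = (20/9, 19/9)
2. L lies on line MZ with ML:LZ = 4:3 ⇒ L = (16/7, 15/7)
3. W is the centroid of triangle QZM ⇒ W = (4/3, 4/3)
4. U is the centroid of triangle LTW ⇒ U = (368/189, 352/189)
2·[ZTU] = 16/81, 2·[MUW] = -284/567
[ZTU]:[MUW] = 16/81:-284/567 = -28/71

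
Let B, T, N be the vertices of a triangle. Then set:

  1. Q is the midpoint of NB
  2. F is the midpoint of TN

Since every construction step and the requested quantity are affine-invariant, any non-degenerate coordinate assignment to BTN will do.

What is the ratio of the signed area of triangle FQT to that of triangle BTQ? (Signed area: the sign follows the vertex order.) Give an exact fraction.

[FQT]:[BTQ] = 1/2

Set B = (0, 0), T = (1, 0), N = (0, 1); any affine frame gives the same invariant.
1. Q is the midpoint of NB ⇒ Q = (0, 1/2)
2. F is the midpoint of TN ⇒ F = (1/2, 1/2)
2·[FQT] = 1/4, 2·[BTQ] = 1/2
[FQT]:[BTQ] = 1/4:1/2 = 1/2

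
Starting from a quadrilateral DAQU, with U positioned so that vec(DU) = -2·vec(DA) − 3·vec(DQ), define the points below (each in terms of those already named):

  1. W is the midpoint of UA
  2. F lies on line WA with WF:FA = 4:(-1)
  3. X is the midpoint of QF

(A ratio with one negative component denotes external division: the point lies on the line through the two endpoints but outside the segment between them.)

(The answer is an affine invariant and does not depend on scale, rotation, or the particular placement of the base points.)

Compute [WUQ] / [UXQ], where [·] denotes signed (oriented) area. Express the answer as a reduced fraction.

Choose coordinates D = (0, 0), A = (1, 0), Q = (0, 1), U = (-2, -3).
1. W is the midpoint of UA ⇒ W = (-1/2, -3/2)
2. F lies on line WA with WF:FA = 4:(-1) ⇒ F = (3/2, 1/2)
3. X is the midpoint of QF ⇒ X = (3/4, 3/4)
2·[WUQ] = -3, 2·[UXQ] = 7/2
[WUQ]:[UXQ] = -3:7/2 = -6/7

[WUQ]:[UXQ] = -6/7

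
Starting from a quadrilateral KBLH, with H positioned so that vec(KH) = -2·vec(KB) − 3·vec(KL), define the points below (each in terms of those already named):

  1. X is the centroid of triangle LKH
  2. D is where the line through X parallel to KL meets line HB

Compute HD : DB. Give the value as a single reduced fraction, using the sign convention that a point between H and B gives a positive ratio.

Set K = (0, 0), B = (1, 0), L = (0, 1), H = (-2, -3); any affine frame gives the same invariant.
1. X is the centroid of triangle LKH ⇒ X = (-2/3, -2/3)
2. D is where the line through X parallel to KL meets line HB ⇒ D = (-2/3, -5/3)
D = H + t·(B−H) with t = 4/9, so HD:DB = t:(1−t) = 4/9:5/9

HD:DB = 4/5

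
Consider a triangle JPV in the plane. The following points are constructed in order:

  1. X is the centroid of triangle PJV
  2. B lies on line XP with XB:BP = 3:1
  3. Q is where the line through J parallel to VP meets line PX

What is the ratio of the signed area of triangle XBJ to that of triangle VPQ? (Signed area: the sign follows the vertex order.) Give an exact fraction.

Assign J = (0, 0), P = (1, 0), V = (0, 1) — the answer is frame-independent, so this choice is without loss of generality.
1. X is the centroid of triangle PJV ⇒ X = (1/3, 1/3)
2. B lies on line XP with XB:BP = 3:1 ⇒ B = (5/6, 1/12)
3. Q is where the line through J parallel to VP meets line PX ⇒ Q = (-1, 1)
2·[XBJ] = -1/4, 2·[VPQ] = -1
[XBJ]:[VPQ] = -1/4:-1 = 1/4

[XBJ]:[VPQ] = 1/4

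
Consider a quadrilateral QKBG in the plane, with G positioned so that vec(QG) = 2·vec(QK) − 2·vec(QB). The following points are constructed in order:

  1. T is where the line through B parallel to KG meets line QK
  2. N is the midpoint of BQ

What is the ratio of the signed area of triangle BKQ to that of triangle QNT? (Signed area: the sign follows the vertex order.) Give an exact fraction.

[BKQ]:[QNT] = 4

Work in coordinates with Q = (0, 0), K = (1, 0), B = (0, 1), G = (2, -2).
1. T is where the line through B parallel to KG meets line QK ⇒ T = (1/2, 0)
2. N is the midpoint of BQ ⇒ N = (0, 1/2)
2·[BKQ] = -1, 2·[QNT] = -1/4
[BKQ]:[QNT] = -1:-1/4 = 4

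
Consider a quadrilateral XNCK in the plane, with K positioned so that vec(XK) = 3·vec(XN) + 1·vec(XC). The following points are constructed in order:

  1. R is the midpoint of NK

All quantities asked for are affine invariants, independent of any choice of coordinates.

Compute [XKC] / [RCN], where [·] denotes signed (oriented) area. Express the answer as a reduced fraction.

[XKC]:[RCN] = 2

Work in coordinates with X = (0, 0), N = (1, 0), C = (0, 1), K = (3, 1).
1. R is the midpoint of NK ⇒ R = (2, 1/2)
2·[XKC] = 3, 2·[RCN] = 3/2
[XKC]:[RCN] = 3:3/2 = 2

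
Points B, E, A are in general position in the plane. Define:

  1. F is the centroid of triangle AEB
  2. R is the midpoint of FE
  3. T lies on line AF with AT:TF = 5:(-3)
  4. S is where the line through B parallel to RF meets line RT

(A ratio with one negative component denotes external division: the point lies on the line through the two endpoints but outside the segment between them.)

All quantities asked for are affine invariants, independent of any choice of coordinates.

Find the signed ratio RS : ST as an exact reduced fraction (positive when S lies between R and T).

Set B = (0, 0), E = (1, 0), A = (0, 1); any affine frame gives the same invariant.
1. F is the centroid of triangle AEB ⇒ F = (1/3, 1/3)
2. R is the midpoint of FE ⇒ R = (2/3, 1/6)
3. T lies on line AF with AT:TF = 5:(-3) ⇒ T = (5/6, -2/3)
4. S is where the line through B parallel to RF meets line RT ⇒ S = (7/9, -7/18)
S = R + t·(T−R) with t = 2/3, so RS:ST = t:(1−t) = 2/3:1/3

RS:ST = 2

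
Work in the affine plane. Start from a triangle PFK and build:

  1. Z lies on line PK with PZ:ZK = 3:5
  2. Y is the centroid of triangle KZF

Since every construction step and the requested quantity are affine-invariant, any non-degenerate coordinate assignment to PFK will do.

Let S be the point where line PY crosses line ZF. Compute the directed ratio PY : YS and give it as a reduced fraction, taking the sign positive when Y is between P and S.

PY:YS = -14/5

Work in coordinates with P = (0, 0), F = (1, 0), K = (0, 1).
1. Z lies on line PK with PZ:ZK = 3:5 ⇒ Z = (0, 3/8)
2. Y is the centroid of triangle KZF ⇒ Y = (1/3, 11/24)
line PY meets ZF at S = (3/14, 33/112)
Y = P + t·(S−P) with t = 14/9, so PY:YS = 14/9:-5/9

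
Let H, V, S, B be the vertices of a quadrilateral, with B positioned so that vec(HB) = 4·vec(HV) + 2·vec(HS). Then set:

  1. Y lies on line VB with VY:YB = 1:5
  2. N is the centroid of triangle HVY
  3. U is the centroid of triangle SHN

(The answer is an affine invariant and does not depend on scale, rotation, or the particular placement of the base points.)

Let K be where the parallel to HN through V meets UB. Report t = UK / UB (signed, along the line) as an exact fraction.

t = -7/17

Choose coordinates H = (0, 0), V = (1, 0), S = (0, 1), B = (4, 2).
1. Y lies on line VB with VY:YB = 1:5 ⇒ Y = (3/2, 1/3)
2. N is the centroid of triangle HVY ⇒ N = (5/6, 1/9)
3. U is the centroid of triangle SHN ⇒ U = (5/18, 10/27)
through V parallel to HN: direction (5/6, 1/9); meets UB at K = (-64/51, -46/153)
K = U + t·(B−U) with t = -7/17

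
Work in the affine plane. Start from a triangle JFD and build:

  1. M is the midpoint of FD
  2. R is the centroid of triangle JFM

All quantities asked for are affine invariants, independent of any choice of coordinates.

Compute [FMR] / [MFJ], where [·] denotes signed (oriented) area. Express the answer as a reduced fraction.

Set J = (0, 0), F = (1, 0), D = (0, 1); any affine frame gives the same invariant.
1. M is the midpoint of FD ⇒ M = (1/2, 1/2)
2. R is the centroid of triangle JFM ⇒ R = (1/2, 1/6)
2·[FMR] = 1/6, 2·[MFJ] = -1/2
[FMR]:[MFJ] = 1/6:-1/2 = -1/3

[FMR]:[MFJ] = -1/3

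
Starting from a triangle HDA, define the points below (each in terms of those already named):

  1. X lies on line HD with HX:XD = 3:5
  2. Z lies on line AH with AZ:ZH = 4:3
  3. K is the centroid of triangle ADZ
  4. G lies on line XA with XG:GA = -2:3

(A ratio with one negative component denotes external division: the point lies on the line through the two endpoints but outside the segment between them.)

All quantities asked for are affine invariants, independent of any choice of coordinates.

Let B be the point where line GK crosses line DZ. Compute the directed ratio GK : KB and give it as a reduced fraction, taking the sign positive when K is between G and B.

Choose coordinates H = (0, 0), D = (1, 0), A = (0, 1).
1. X lies on line HD with HX:XD = 3:5 ⇒ X = (3/8, 0)
2. Z lies on line AH with AZ:ZH = 4:3 ⇒ Z = (0, 3/7)
3. K is the centroid of triangle ADZ ⇒ K = (1/3, 10/21)
4. G lies on line XA with XG:GA = -2:3 ⇒ G = (9/8, -2)
line GK meets DZ at B = (145/359, 642/2513)
K = G + t·(B−G) with t = 359/327, so GK:KB = 359/327:-32/327

GK:KB = -359/32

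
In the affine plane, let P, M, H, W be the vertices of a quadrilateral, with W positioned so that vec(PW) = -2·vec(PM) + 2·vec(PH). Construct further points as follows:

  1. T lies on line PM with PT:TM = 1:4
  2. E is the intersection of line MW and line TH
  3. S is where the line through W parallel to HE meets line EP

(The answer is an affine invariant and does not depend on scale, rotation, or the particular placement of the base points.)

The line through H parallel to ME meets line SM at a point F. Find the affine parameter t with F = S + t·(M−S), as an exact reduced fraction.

Assign P = (0, 0), M = (1, 0), H = (0, 1), W = (-2, 2) — the answer is frame-independent, so this choice is without loss of generality.
1. T lies on line PM with PT:TM = 1:4 ⇒ T = (1/5, 0)
2. E is the intersection of line MW and line TH ⇒ E = (1/13, 8/13)
3. S is where the line through W parallel to HE meets line EP ⇒ S = (-8/13, -64/13)
through H parallel to ME: direction (-12/13, 8/13); meets SM at F = (85/78, 32/117)
F = S + t·(M−S) with t = 19/18

t = 19/18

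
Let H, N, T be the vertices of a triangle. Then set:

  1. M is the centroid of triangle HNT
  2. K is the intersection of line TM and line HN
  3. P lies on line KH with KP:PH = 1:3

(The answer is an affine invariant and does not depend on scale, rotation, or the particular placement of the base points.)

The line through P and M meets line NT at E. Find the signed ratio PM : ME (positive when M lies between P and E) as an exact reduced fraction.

PM:ME = 7/8

Choose coordinates H = (0, 0), N = (1, 0), T = (0, 1).
1. M is the centroid of triangle HNT ⇒ M = (1/3, 1/3)
2. K is the intersection of line TM and line HN ⇒ K = (1/2, 0)
3. P lies on line KH with KP:PH = 1:3 ⇒ P = (3/8, 0)
line PM meets NT at E = (2/7, 5/7)
M = P + t·(E−P) with t = 7/15, so PM:ME = 7/15:8/15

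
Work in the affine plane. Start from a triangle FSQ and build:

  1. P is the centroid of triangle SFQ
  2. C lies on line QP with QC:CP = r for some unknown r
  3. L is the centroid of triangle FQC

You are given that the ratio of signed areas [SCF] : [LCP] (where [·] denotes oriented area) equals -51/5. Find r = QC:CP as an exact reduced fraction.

r = 2/5

Choose coordinates F = (0, 0), S = (1, 0), Q = (0, 1).
1. P is the centroid of triangle SFQ ⇒ P = (1/3, 1/3)
2. With QC:CP = r, write λ = r/(r+1) so C = Q + λ·(P−Q); C is affine-linear in λ
3. L is the centroid of triangle FQC ⇒ L is an affine combination of earlier points and hence also affine-linear in λ
Every point depending on C is an affine combination of C and λ-independent points, so each such coordinate is linear in λ; the λ² term in each signed area is a multiple of (P−Q)×(P−Q) = 0, so 2·[SCF] and 2·[LCP] are each linear in λ. Evaluating at λ=0 and λ=1:
  2·[SCF] = -2/3·λ + 1,   2·[LCP] = 1/9·λ − 1/9
So [SCF]:[LCP] = (-2/3·λ + 1) / (1/9·λ − 1/9). Setting this equal to -51/5:
  -2/3·λ + 1 = -51/5·(1/9·λ − 1/9)  ⇒  λ = 2/7
Then r = λ/(1−λ) = (2/7)/(5/7) = 2/5. Check: with r = 2/5, C = (2/21, 17/21) and [SCF]:[LCP] = -51/5 as required.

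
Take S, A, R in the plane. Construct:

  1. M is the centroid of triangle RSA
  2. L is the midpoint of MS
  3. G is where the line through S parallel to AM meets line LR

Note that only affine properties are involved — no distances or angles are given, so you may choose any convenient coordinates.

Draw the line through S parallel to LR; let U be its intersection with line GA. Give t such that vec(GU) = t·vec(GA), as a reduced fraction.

t = -1/4

Choose coordinates S = (0, 0), A = (1, 0), R = (0, 1).
1. M is the centroid of triangle RSA ⇒ M = (1/3, 1/3)
2. L is the midpoint of MS ⇒ L = (1/6, 1/6)
3. G is where the line through S parallel to AM meets line LR ⇒ G = (2/9, -1/9)
through S parallel to LR: direction (-1/6, 5/6); meets GA at U = (1/36, -5/36)
U = G + t·(A−G) with t = -1/4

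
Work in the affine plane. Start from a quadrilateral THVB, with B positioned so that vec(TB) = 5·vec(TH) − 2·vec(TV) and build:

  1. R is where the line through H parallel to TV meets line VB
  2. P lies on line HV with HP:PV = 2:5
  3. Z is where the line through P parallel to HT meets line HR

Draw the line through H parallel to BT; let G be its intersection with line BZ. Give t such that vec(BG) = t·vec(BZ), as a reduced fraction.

t = 7/12

Assign T = (0, 0), H = (1, 0), V = (0, 1), B = (5, -2) — the answer is frame-independent, so this choice is without loss of generality.
1. R is where the line through H parallel to TV meets line VB ⇒ R = (1, 2/5)
2. P lies on line HV with HP:PV = 2:5 ⇒ P = (5/7, 2/7)
3. Z is where the line through P parallel to HT meets line HR ⇒ Z = (1, 2/7)
through H parallel to BT: direction (-5, 2); meets BZ at G = (8/3, -2/3)
G = B + t·(Z−B) with t = 7/12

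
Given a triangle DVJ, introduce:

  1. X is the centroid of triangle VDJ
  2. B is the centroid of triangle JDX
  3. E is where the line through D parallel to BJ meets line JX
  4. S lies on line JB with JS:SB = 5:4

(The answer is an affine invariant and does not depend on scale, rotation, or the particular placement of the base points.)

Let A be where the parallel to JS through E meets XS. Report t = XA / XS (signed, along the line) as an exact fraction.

t = 2

Set D = (0, 0), V = (1, 0), J = (0, 1); any affine frame gives the same invariant.
1. X is the centroid of triangle VDJ ⇒ X = (1/3, 1/3)
2. B is the centroid of triangle JDX ⇒ B = (1/9, 4/9)
3. E is where the line through D parallel to BJ meets line JX ⇒ E = (-1/3, 5/3)
4. S lies on line JB with JS:SB = 5:4 ⇒ S = (5/81, 56/81)
through E parallel to JS: direction (5/81, -25/81); meets XS at A = (-17/81, 85/81)
A = X + t·(S−X) with t = 2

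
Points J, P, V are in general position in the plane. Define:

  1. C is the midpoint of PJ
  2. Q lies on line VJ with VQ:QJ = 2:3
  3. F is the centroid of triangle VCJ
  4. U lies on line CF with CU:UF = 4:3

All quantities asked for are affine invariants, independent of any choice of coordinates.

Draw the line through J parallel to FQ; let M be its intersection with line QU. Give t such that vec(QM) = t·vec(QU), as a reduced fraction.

t = -7

Assign J = (0, 0), P = (1, 0), V = (0, 1) — the answer is frame-independent, so this choice is without loss of generality.
1. C is the midpoint of PJ ⇒ C = (1/2, 0)
2. Q lies on line VJ with VQ:QJ = 2:3 ⇒ Q = (0, 3/5)
3. F is the centroid of triangle VCJ ⇒ F = (1/6, 1/3)
4. U lies on line CF with CU:UF = 4:3 ⇒ U = (13/42, 4/21)
through J parallel to FQ: direction (-1/6, 4/15); meets QU at M = (-13/6, 52/15)
M = Q + t·(U−Q) with t = -7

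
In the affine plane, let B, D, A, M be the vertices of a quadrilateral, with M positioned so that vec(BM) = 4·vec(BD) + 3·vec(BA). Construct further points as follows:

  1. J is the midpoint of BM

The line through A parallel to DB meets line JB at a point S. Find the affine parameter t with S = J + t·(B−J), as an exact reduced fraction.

t = 1/3

Choose coordinates B = (0, 0), D = (1, 0), A = (0, 1), M = (4, 3).
1. J is the midpoint of BM ⇒ J = (2, 3/2)
through A parallel to DB: direction (-1, 0); meets JB at S = (4/3, 1)
S = J + t·(B−J) with t = 1/3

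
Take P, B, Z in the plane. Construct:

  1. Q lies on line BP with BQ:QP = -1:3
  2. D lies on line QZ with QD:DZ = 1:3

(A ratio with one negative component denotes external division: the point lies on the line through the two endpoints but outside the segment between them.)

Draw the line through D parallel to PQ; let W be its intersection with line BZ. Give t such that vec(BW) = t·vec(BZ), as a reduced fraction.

t = 1/4

Work in coordinates with P = (0, 0), B = (1, 0), Z = (0, 1).
1. Q lies on line BP with BQ:QP = -1:3 ⇒ Q = (3/2, 0)
2. D lies on line QZ with QD:DZ = 1:3 ⇒ D = (9/8, 1/4)
through D parallel to PQ: direction (3/2, 0); meets BZ at W = (3/4, 1/4)
W = B + t·(Z−B) with t = 1/4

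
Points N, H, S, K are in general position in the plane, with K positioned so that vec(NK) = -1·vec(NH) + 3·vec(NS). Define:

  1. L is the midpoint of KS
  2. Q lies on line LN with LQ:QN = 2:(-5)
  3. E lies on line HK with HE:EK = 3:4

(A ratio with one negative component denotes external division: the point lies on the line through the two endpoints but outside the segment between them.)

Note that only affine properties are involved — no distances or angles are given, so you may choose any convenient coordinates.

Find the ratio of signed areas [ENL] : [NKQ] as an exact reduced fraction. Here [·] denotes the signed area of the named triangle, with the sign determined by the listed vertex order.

[ENL]:[NKQ] = 39/35

Assign N = (0, 0), H = (1, 0), S = (0, 1), K = (-1, 3) — the answer is frame-independent, so this choice is without loss of generality.
1. L is the midpoint of KS ⇒ L = (-1/2, 2)
2. Q lies on line LN with LQ:QN = 2:(-5) ⇒ Q = (-5/6, 10/3)
3. E lies on line HK with HE:EK = 3:4 ⇒ E = (1/7, 9/7)
2·[ENL] = -13/14, 2·[NKQ] = -5/6
[ENL]:[NKQ] = -13/14:-5/6 = 39/35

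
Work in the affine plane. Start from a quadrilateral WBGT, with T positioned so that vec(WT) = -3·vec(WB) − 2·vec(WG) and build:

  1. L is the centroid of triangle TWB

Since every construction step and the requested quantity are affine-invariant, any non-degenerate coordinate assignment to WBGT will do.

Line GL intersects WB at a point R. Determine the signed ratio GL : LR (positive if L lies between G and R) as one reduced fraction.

GL:LR = -5/2

Choose coordinates W = (0, 0), B = (1, 0), G = (0, 1), T = (-3, -2).
1. L is the centroid of triangle TWB ⇒ L = (-2/3, -2/3)
line GL meets WB at R = (-2/5, 0)
L = G + t·(R−G) with t = 5/3, so GL:LR = 5/3:-2/3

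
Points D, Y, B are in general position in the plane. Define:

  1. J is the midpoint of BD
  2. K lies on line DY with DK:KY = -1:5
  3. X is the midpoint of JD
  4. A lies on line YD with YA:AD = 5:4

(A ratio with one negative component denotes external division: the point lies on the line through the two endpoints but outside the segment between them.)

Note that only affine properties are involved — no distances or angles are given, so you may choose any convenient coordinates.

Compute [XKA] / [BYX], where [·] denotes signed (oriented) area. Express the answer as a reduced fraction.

[XKA]:[BYX] = -25/108

Assign D = (0, 0), Y = (1, 0), B = (0, 1) — the answer is frame-independent, so this choice is without loss of generality.
1. J is the midpoint of BD ⇒ J = (0, 1/2)
2. K lies on line DY with DK:KY = -1:5 ⇒ K = (-1/4, 0)
3. X is the midpoint of JD ⇒ X = (0, 1/4)
4. A lies on line YD with YA:AD = 5:4 ⇒ A = (4/9, 0)
2·[XKA] = 25/144, 2·[BYX] = -3/4
[XKA]:[BYX] = 25/144:-3/4 = -25/108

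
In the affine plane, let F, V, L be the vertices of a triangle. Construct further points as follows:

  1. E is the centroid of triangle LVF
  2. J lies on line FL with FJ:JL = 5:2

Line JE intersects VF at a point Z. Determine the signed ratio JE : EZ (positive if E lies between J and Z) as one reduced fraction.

Choose coordinates F = (0, 0), V = (1, 0), L = (0, 1).
1. E is the centroid of triangle LVF ⇒ E = (1/3, 1/3)
2. J lies on line FL with FJ:JL = 5:2 ⇒ J = (0, 5/7)
line JE meets VF at Z = (5/8, 0)
E = J + t·(Z−J) with t = 8/15, so JE:EZ = 8/15:7/15

JE:EZ = 8/7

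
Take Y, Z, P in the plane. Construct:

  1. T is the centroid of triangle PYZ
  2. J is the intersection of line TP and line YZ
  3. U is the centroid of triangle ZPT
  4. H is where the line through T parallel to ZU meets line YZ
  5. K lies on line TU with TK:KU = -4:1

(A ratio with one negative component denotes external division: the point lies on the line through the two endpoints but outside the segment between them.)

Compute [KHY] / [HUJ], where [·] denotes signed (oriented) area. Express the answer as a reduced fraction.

Choose coordinates Y = (0, 0), Z = (1, 0), P = (0, 1).
1. T is the centroid of triangle PYZ ⇒ T = (1/3, 1/3)
2. J is the intersection of line TP and line YZ ⇒ J = (1/2, 0)
3. U is the centroid of triangle ZPT ⇒ U = (4/9, 4/9)
4. H is where the line through T parallel to ZU meets line YZ ⇒ H = (3/4, 0)
5. K lies on line TU with TK:KU = -4:1 ⇒ K = (13/27, 13/27)
2·[KHY] = -13/36, 2·[HUJ] = 1/9
[KHY]:[HUJ] = -13/36:1/9 = -13/4

[KHY]:[HUJ] = -13/4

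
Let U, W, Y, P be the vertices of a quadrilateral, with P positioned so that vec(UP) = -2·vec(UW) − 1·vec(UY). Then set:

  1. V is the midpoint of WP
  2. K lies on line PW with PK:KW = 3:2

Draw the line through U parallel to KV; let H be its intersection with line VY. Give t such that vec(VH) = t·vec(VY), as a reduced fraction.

Choose coordinates U = (0, 0), W = (1, 0), Y = (0, 1), P = (-2, -1).
1. V is the midpoint of WP ⇒ V = (-1/2, -1/2)
2. K lies on line PW with PK:KW = 3:2 ⇒ K = (-1/5, -2/5)
through U parallel to KV: direction (-3/10, -1/10); meets VY at H = (-3/8, -1/8)
H = V + t·(Y−V) with t = 1/4

t = 1/4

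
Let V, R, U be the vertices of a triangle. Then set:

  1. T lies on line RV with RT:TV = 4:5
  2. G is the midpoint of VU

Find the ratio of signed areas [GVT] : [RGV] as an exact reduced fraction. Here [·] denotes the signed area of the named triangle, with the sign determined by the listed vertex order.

[GVT]:[RGV] = 5/9

Set V = (0, 0), R = (1, 0), U = (0, 1); any affine frame gives the same invariant.
1. T lies on line RV with RT:TV = 4:5 ⇒ T = (5/9, 0)
2. G is the midpoint of VU ⇒ G = (0, 1/2)
2·[GVT] = 5/18, 2·[RGV] = 1/2
[GVT]:[RGV] = 5/18:1/2 = 5/9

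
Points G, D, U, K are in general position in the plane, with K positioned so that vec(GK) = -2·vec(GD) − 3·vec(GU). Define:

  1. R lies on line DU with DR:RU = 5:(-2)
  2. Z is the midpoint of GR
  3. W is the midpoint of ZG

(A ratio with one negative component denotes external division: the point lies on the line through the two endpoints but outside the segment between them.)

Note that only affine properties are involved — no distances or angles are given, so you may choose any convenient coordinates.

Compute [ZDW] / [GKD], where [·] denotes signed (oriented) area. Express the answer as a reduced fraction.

Assign G = (0, 0), D = (1, 0), U = (0, 1), K = (-2, -3) — the answer is frame-independent, so this choice is without loss of generality.
1. R lies on line DU with DR:RU = 5:(-2) ⇒ R = (-2/3, 5/3)
2. Z is the midpoint of GR ⇒ Z = (-1/3, 5/6)
3. W is the midpoint of ZG ⇒ W = (-1/6, 5/12)
2·[ZDW] = -5/12, 2·[GKD] = 3
[ZDW]:[GKD] = -5/12:3 = -5/36

[ZDW]:[GKD] = -5/36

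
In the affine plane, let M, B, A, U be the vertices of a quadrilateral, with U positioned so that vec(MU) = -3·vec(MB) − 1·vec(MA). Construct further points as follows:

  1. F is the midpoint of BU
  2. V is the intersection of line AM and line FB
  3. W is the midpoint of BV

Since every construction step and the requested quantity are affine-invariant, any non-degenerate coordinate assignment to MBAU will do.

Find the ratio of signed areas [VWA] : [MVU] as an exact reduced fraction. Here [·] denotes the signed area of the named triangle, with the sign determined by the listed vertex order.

[VWA]:[MVU] = -5/6

Work in coordinates with M = (0, 0), B = (1, 0), A = (0, 1), U = (-3, -1).
1. F is the midpoint of BU ⇒ F = (-1, -1/2)
2. V is the intersection of line AM and line FB ⇒ V = (0, -1/4)
3. W is the midpoint of BV ⇒ W = (1/2, -1/8)
2·[VWA] = 5/8, 2·[MVU] = -3/4
[VWA]:[MVU] = 5/8:-3/4 = -5/6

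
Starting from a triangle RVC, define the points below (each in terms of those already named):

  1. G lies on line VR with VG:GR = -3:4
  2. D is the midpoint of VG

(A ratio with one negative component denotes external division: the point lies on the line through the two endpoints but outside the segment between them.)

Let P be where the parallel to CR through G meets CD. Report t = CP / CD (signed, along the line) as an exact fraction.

Assign R = (0, 0), V = (1, 0), C = (0, 1) — the answer is frame-independent, so this choice is without loss of generality.
1. G lies on line VR with VG:GR = -3:4 ⇒ G = (4, 0)
2. D is the midpoint of VG ⇒ D = (5/2, 0)
through G parallel to CR: direction (0, -1); meets CD at P = (4, -3/5)
P = C + t·(D−C) with t = 8/5

t = 8/5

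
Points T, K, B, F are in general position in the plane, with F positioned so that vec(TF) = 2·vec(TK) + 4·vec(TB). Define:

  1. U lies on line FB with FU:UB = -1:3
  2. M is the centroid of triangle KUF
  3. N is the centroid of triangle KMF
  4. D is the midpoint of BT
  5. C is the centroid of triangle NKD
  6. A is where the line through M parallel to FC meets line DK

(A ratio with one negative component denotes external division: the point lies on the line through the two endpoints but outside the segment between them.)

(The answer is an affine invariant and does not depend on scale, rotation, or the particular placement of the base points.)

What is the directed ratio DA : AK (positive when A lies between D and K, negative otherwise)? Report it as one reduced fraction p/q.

Assign T = (0, 0), K = (1, 0), B = (0, 1), F = (2, 4) — the answer is frame-independent, so this choice is without loss of generality.
1. U lies on line FB with FU:UB = -1:3 ⇒ U = (3, 11/2)
2. M is the centroid of triangle KUF ⇒ M = (2, 19/6)
3. N is the centroid of triangle KMF ⇒ N = (5/3, 43/18)
4. D is the midpoint of BT ⇒ D = (0, 1/2)
5. C is the centroid of triangle NKD ⇒ C = (8/9, 26/27)
6. A is where the line through M parallel to FC meets line DK ⇒ A = (84/97, 13/194)
A = D + t·(K−D) with t = 84/97, so DA:AK = t:(1−t) = 84/97:13/97

DA:AK = 84/13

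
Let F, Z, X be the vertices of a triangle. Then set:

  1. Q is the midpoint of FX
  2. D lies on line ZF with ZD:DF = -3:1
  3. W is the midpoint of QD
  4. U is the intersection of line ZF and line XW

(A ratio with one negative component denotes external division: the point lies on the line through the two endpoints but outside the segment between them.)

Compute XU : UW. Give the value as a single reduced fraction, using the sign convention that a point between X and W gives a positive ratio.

Choose coordinates F = (0, 0), Z = (1, 0), X = (0, 1).
1. Q is the midpoint of FX ⇒ Q = (0, 1/2)
2. D lies on line ZF with ZD:DF = -3:1 ⇒ D = (-1/2, 0)
3. W is the midpoint of QD ⇒ W = (-1/4, 1/4)
4. U is the intersection of line ZF and line XW ⇒ U = (-1/3, 0)
U = X + t·(W−X) with t = 4/3, so XU:UW = t:(1−t) = 4/3:-1/3

XU:UW = -4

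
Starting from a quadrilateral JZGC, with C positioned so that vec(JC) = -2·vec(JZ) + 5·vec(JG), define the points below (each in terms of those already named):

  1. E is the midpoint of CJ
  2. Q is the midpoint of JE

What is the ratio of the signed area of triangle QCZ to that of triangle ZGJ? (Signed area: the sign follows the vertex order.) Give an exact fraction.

Set J = (0, 0), Z = (1, 0), G = (0, 1), C = (-2, 5); any affine frame gives the same invariant.
1. E is the midpoint of CJ ⇒ E = (-1, 5/2)
2. Q is the midpoint of JE ⇒ Q = (-1/2, 5/4)
2·[QCZ] = -15/4, 2·[ZGJ] = 1
[QCZ]:[ZGJ] = -15/4:1 = -15/4

[QCZ]:[ZGJ] = -15/4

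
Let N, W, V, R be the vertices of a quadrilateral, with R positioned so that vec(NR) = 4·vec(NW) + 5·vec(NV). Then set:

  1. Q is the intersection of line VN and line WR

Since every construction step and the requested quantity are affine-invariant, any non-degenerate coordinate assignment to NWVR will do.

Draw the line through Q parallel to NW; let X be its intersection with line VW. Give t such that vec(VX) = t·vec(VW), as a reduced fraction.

Choose coordinates N = (0, 0), W = (1, 0), V = (0, 1), R = (4, 5).
1. Q is the intersection of line VN and line WR ⇒ Q = (0, -5/3)
through Q parallel to NW: direction (1, 0); meets VW at X = (8/3, -5/3)
X = V + t·(W−V) with t = 8/3

t = 8/3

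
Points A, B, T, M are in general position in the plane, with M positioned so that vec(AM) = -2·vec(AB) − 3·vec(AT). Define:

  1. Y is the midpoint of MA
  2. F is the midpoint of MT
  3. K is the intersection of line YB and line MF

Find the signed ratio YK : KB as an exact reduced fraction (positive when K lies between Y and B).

Work in coordinates with A = (0, 0), B = (1, 0), T = (0, 1), M = (-2, -3).
1. Y is the midpoint of MA ⇒ Y = (-1, -3/2)
2. F is the midpoint of MT ⇒ F = (-1, -1)
3. K is the intersection of line YB and line MF ⇒ K = (-7/5, -9/5)
K = Y + t·(B−Y) with t = -1/5, so YK:KB = t:(1−t) = -1/5:6/5

YK:KB = -1/6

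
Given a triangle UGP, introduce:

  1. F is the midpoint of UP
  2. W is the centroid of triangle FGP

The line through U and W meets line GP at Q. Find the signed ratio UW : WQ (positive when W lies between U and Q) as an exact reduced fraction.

UW:WQ = 5

Set U = (0, 0), G = (1, 0), P = (0, 1); any affine frame gives the same invariant.
1. F is the midpoint of UP ⇒ F = (0, 1/2)
2. W is the centroid of triangle FGP ⇒ W = (1/3, 1/2)
line UW meets GP at Q = (2/5, 3/5)
W = U + t·(Q−U) with t = 5/6, so UW:WQ = 5/6:1/6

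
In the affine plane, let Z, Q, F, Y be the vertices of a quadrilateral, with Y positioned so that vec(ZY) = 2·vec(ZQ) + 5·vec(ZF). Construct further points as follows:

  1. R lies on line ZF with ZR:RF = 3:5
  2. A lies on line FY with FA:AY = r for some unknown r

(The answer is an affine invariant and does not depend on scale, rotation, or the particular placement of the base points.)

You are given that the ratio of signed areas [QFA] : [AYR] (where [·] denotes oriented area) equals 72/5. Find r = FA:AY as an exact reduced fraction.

r = 3

Set Z = (0, 0), Q = (1, 0), F = (0, 1), Y = (2, 5); any affine frame gives the same invariant.
1. R lies on line ZF with ZR:RF = 3:5 ⇒ R = (0, 3/8)
2. With FA:AY = r, write λ = r/(r+1) so A = F + λ·(Y−F); A is affine-linear in λ
Every point depending on A is an affine combination of A and λ-independent points, so each such coordinate is linear in λ; the λ² term in each signed area is a multiple of (Y−F)×(Y−F) = 0, so 2·[QFA] and 2·[AYR] are each linear in λ. Evaluating at λ=0 and λ=1:
  2·[QFA] = -6·λ,   2·[AYR] = 5/4·λ − 5/4
So [QFA]:[AYR] = (-6·λ) / (5/4·λ − 5/4). Setting this equal to 72/5:
  -6·λ = 72/5·(5/4·λ − 5/4)  ⇒  λ = 3/4
Then r = λ/(1−λ) = (3/4)/(1/4) = 3. Check: with r = 3, A = (3/2, 4) and [QFA]:[AYR] = 72/5 as required.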